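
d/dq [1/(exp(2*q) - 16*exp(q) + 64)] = 2*(8 - exp(q))*exp(q)/(exp(2*q) - 16*exp(q) + 64)^2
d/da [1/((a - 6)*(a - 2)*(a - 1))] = (-(a - 6)*(a - 2) - (a - 6)*(a - 1) - (a - 2)*(a - 1))/((a - 6)^2*(a - 2)^2*(a - 1)^2)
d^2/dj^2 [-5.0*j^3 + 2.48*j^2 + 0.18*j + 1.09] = 4.96 - 30.0*j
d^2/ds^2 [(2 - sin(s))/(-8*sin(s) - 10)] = 13*(4*sin(s)^2 - 5*sin(s) - 8)/(2*(4*sin(s) + 5)^3)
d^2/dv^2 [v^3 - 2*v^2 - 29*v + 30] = 6*v - 4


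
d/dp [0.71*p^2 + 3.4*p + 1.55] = 1.42*p + 3.4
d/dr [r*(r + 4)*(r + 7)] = 3*r^2 + 22*r + 28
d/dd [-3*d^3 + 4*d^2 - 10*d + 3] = -9*d^2 + 8*d - 10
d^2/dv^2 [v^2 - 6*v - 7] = 2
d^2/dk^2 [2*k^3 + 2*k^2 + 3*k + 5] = 12*k + 4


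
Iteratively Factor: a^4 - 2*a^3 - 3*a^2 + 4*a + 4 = (a - 2)*(a^3 - 3*a - 2) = (a - 2)*(a + 1)*(a^2 - a - 2) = (a - 2)*(a + 1)^2*(a - 2)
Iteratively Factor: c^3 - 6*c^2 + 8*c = (c)*(c^2 - 6*c + 8) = c*(c - 2)*(c - 4)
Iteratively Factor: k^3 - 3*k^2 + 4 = (k + 1)*(k^2 - 4*k + 4) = (k - 2)*(k + 1)*(k - 2)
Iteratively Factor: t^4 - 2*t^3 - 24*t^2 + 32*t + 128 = (t + 2)*(t^3 - 4*t^2 - 16*t + 64) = (t + 2)*(t + 4)*(t^2 - 8*t + 16) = (t - 4)*(t + 2)*(t + 4)*(t - 4)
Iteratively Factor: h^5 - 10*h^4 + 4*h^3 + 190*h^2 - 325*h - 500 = (h - 5)*(h^4 - 5*h^3 - 21*h^2 + 85*h + 100) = (h - 5)^2*(h^3 - 21*h - 20) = (h - 5)^2*(h + 1)*(h^2 - h - 20) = (h - 5)^3*(h + 1)*(h + 4)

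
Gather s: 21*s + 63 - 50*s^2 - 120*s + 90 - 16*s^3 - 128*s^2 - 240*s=-16*s^3 - 178*s^2 - 339*s + 153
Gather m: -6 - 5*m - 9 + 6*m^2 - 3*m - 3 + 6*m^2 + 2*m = 12*m^2 - 6*m - 18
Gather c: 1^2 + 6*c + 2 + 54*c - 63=60*c - 60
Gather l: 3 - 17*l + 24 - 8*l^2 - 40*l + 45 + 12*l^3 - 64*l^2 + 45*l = 12*l^3 - 72*l^2 - 12*l + 72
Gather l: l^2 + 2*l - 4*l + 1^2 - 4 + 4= l^2 - 2*l + 1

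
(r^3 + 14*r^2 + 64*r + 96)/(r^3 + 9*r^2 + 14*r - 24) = (r + 4)/(r - 1)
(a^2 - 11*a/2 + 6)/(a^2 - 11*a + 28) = (a - 3/2)/(a - 7)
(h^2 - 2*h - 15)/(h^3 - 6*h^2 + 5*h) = (h + 3)/(h*(h - 1))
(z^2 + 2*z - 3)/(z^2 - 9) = (z - 1)/(z - 3)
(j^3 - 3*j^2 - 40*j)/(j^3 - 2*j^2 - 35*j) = (j - 8)/(j - 7)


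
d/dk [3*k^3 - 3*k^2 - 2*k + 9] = 9*k^2 - 6*k - 2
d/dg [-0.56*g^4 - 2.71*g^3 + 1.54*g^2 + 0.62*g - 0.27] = -2.24*g^3 - 8.13*g^2 + 3.08*g + 0.62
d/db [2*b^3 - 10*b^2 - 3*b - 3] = 6*b^2 - 20*b - 3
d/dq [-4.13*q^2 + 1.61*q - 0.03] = 1.61 - 8.26*q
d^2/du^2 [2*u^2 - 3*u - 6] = 4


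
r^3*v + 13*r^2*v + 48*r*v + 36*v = (r + 6)^2*(r*v + v)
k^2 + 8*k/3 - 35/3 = (k - 7/3)*(k + 5)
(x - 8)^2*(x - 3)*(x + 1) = x^4 - 18*x^3 + 93*x^2 - 80*x - 192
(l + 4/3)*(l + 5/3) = l^2 + 3*l + 20/9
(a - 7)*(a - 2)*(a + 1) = a^3 - 8*a^2 + 5*a + 14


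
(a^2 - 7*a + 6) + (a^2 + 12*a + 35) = 2*a^2 + 5*a + 41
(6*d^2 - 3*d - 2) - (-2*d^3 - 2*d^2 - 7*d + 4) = 2*d^3 + 8*d^2 + 4*d - 6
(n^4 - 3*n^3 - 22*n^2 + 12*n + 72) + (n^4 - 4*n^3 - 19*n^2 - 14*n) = 2*n^4 - 7*n^3 - 41*n^2 - 2*n + 72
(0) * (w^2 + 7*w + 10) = 0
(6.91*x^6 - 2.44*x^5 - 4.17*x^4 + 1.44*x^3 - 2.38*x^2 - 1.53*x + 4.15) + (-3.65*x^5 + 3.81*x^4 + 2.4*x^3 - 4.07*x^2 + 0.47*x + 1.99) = 6.91*x^6 - 6.09*x^5 - 0.36*x^4 + 3.84*x^3 - 6.45*x^2 - 1.06*x + 6.14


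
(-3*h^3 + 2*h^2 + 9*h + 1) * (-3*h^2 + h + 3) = 9*h^5 - 9*h^4 - 34*h^3 + 12*h^2 + 28*h + 3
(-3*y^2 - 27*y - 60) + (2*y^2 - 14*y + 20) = -y^2 - 41*y - 40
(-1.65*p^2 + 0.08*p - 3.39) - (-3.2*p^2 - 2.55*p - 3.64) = 1.55*p^2 + 2.63*p + 0.25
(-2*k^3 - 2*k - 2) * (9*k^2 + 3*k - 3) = -18*k^5 - 6*k^4 - 12*k^3 - 24*k^2 + 6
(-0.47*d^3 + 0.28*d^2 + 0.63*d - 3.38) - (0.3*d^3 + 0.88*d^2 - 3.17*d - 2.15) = -0.77*d^3 - 0.6*d^2 + 3.8*d - 1.23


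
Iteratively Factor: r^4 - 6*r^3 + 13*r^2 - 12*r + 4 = (r - 1)*(r^3 - 5*r^2 + 8*r - 4) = (r - 2)*(r - 1)*(r^2 - 3*r + 2) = (r - 2)^2*(r - 1)*(r - 1)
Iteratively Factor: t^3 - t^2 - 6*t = (t)*(t^2 - t - 6) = t*(t + 2)*(t - 3)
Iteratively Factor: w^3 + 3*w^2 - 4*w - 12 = (w + 2)*(w^2 + w - 6) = (w + 2)*(w + 3)*(w - 2)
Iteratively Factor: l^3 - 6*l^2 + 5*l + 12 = (l + 1)*(l^2 - 7*l + 12) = (l - 4)*(l + 1)*(l - 3)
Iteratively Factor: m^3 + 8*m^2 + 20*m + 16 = (m + 4)*(m^2 + 4*m + 4) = (m + 2)*(m + 4)*(m + 2)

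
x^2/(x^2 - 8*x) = x/(x - 8)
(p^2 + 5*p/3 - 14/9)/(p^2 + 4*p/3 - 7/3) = (p - 2/3)/(p - 1)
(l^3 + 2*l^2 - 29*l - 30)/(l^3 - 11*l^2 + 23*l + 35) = (l + 6)/(l - 7)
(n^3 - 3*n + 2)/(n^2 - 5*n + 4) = (n^2 + n - 2)/(n - 4)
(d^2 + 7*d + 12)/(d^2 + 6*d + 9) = (d + 4)/(d + 3)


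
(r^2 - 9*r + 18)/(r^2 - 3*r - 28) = (-r^2 + 9*r - 18)/(-r^2 + 3*r + 28)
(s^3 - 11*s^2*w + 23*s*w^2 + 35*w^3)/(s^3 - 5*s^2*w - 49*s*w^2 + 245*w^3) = (s + w)/(s + 7*w)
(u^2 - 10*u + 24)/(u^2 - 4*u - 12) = (u - 4)/(u + 2)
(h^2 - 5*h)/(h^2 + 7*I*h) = (h - 5)/(h + 7*I)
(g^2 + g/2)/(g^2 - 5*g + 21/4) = 2*g*(2*g + 1)/(4*g^2 - 20*g + 21)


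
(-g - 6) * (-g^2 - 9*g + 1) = g^3 + 15*g^2 + 53*g - 6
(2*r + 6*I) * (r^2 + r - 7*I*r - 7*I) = 2*r^3 + 2*r^2 - 8*I*r^2 + 42*r - 8*I*r + 42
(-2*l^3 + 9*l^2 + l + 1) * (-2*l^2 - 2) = 4*l^5 - 18*l^4 + 2*l^3 - 20*l^2 - 2*l - 2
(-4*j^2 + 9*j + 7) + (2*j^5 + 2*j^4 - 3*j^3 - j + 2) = 2*j^5 + 2*j^4 - 3*j^3 - 4*j^2 + 8*j + 9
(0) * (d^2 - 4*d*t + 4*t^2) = 0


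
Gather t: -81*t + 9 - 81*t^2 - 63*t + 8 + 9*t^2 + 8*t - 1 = -72*t^2 - 136*t + 16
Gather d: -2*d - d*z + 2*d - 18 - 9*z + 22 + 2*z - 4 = -d*z - 7*z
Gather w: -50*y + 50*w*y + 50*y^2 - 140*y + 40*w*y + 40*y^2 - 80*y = 90*w*y + 90*y^2 - 270*y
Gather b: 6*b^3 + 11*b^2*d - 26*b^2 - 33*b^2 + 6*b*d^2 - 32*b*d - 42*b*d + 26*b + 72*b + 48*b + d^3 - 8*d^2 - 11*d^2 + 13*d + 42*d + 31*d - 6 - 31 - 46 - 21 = 6*b^3 + b^2*(11*d - 59) + b*(6*d^2 - 74*d + 146) + d^3 - 19*d^2 + 86*d - 104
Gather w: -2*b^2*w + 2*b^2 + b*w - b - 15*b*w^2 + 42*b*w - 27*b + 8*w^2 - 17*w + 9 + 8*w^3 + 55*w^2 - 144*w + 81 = 2*b^2 - 28*b + 8*w^3 + w^2*(63 - 15*b) + w*(-2*b^2 + 43*b - 161) + 90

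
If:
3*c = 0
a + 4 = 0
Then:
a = -4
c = 0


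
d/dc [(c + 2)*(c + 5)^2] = 3*(c + 3)*(c + 5)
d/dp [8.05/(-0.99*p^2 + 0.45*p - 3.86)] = (15.939*p - 3.6225)/(0.99*p^2 - 0.45*p + 3.86)^2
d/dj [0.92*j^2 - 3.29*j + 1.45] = 1.84*j - 3.29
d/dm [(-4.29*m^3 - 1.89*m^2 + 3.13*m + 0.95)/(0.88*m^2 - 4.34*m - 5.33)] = (-3.7752*m^4 + 37.2372*m^3 + 74.0453*m^2 + 18.4754*m - 12.5599)/(0.7744*m^4 - 7.6384*m^3 + 9.4548*m^2 + 46.2644*m + 28.4089)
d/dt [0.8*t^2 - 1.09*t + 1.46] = 1.6*t - 1.09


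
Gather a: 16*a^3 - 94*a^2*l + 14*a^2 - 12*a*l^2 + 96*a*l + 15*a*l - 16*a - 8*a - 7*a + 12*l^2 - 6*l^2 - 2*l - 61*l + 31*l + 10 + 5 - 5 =16*a^3 + a^2*(14 - 94*l) + a*(-12*l^2 + 111*l - 31) + 6*l^2 - 32*l + 10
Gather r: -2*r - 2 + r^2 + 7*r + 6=r^2 + 5*r + 4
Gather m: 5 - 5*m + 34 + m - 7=32 - 4*m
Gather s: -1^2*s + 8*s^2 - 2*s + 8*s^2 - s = 16*s^2 - 4*s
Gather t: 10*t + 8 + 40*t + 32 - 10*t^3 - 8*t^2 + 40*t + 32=-10*t^3 - 8*t^2 + 90*t + 72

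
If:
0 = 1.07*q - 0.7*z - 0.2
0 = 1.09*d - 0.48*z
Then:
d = 0.440366972477064*z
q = 0.654205607476635*z + 0.186915887850467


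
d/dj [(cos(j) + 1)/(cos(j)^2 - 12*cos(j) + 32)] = (cos(j)^2 + 2*cos(j) - 44)*sin(j)/(cos(j)^2 - 12*cos(j) + 32)^2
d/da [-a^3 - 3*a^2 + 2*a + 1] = -3*a^2 - 6*a + 2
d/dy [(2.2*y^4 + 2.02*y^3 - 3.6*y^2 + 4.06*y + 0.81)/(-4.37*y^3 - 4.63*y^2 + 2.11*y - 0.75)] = (-9.614*y^6 - 20.372*y^5 - 11.1586*y^4 + 37.4088*y^3 + 17.2759*y^2 + 12.9006*y - 4.7541)/(19.0969*y^6 + 40.4662*y^5 + 2.9955*y^4 - 12.9836*y^3 + 11.3971*y^2 - 3.165*y + 0.5625)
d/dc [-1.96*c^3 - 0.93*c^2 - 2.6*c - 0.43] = -5.88*c^2 - 1.86*c - 2.6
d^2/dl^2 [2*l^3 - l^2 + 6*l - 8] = 12*l - 2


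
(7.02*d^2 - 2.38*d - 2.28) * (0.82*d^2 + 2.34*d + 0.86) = 5.7564*d^4 + 14.4752*d^3 - 1.4016*d^2 - 7.382*d - 1.9608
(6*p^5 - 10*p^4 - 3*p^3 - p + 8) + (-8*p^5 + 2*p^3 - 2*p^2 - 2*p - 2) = -2*p^5 - 10*p^4 - p^3 - 2*p^2 - 3*p + 6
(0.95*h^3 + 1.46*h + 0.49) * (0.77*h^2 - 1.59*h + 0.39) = 0.7315*h^5 - 1.5105*h^4 + 1.4947*h^3 - 1.9441*h^2 - 0.2097*h + 0.1911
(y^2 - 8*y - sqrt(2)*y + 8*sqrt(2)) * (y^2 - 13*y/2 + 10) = y^4 - 29*y^3/2 - sqrt(2)*y^3 + 29*sqrt(2)*y^2/2 + 62*y^2 - 62*sqrt(2)*y - 80*y + 80*sqrt(2)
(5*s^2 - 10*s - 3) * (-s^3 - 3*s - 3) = -5*s^5 + 10*s^4 - 12*s^3 + 15*s^2 + 39*s + 9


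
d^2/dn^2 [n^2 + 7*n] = 2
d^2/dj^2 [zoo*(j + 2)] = 0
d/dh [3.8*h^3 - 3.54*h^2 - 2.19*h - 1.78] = 11.4*h^2 - 7.08*h - 2.19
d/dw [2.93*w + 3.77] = 2.93000000000000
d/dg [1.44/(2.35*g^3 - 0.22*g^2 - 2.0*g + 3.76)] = (-10.152*g^2 + 0.6336*g + 2.88)/(2.35*g^3 - 0.22*g^2 - 2.0*g + 3.76)^2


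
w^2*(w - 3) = w^3 - 3*w^2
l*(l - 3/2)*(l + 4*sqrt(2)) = l^3 - 3*l^2/2 + 4*sqrt(2)*l^2 - 6*sqrt(2)*l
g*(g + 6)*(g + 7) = g^3 + 13*g^2 + 42*g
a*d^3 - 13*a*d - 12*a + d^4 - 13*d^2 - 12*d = (a + d)*(d - 4)*(d + 1)*(d + 3)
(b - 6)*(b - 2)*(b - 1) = b^3 - 9*b^2 + 20*b - 12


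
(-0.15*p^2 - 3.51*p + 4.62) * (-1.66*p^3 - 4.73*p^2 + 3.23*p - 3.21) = 0.249*p^5 + 6.5361*p^4 + 8.4486*p^3 - 32.7084*p^2 + 26.1897*p - 14.8302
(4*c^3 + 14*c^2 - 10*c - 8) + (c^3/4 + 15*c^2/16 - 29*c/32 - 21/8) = 17*c^3/4 + 239*c^2/16 - 349*c/32 - 85/8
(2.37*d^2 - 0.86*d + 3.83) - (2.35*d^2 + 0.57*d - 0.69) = 0.02*d^2 - 1.43*d + 4.52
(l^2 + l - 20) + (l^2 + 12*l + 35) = 2*l^2 + 13*l + 15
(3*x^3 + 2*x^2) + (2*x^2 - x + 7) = 3*x^3 + 4*x^2 - x + 7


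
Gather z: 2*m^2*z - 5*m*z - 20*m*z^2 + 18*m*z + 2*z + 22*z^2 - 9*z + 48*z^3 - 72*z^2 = 48*z^3 + z^2*(-20*m - 50) + z*(2*m^2 + 13*m - 7)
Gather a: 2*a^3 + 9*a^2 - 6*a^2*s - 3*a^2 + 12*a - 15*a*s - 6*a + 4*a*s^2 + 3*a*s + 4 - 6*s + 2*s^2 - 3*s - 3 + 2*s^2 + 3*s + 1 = 2*a^3 + a^2*(6 - 6*s) + a*(4*s^2 - 12*s + 6) + 4*s^2 - 6*s + 2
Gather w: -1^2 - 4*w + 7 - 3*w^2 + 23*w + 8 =-3*w^2 + 19*w + 14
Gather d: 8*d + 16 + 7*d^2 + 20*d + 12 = 7*d^2 + 28*d + 28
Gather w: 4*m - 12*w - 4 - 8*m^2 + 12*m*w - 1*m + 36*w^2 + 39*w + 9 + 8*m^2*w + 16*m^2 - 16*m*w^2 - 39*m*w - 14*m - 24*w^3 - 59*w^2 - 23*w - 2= 8*m^2 - 11*m - 24*w^3 + w^2*(-16*m - 23) + w*(8*m^2 - 27*m + 4) + 3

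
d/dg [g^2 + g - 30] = 2*g + 1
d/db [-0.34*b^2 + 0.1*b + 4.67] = 0.1 - 0.68*b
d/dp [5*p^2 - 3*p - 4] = 10*p - 3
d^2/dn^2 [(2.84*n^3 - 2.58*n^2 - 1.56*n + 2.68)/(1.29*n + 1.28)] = (9.452088*n^3 + 28.136448*n^2 + 27.918336*n + 5.617176)/(2.146689*n^3 + 6.390144*n^2 + 6.340608*n + 2.097152)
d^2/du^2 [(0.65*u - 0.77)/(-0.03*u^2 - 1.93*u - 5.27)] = (-(0.06*u + 1.93)*(0.12*u + 3.86)*(0.65*u - 0.77) + (0.117*u + 2.4628)*(0.03*u^2 + 1.93*u + 5.27))/(0.03*u^2 + 1.93*u + 5.27)^3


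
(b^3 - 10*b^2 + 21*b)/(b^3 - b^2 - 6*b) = (b - 7)/(b + 2)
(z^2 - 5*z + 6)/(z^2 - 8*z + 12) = (z - 3)/(z - 6)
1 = 1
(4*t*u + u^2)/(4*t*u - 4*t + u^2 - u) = u/(u - 1)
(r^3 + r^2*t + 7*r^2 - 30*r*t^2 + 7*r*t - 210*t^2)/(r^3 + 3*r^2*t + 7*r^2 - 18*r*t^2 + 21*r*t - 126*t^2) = (r - 5*t)/(r - 3*t)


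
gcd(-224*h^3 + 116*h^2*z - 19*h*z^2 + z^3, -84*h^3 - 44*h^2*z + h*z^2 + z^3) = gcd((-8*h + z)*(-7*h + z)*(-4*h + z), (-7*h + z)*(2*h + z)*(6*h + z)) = -7*h + z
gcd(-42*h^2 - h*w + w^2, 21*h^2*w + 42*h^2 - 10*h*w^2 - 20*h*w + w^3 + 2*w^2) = -7*h + w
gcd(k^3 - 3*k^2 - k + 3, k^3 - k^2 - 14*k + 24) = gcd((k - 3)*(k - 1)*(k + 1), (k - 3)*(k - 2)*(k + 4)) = k - 3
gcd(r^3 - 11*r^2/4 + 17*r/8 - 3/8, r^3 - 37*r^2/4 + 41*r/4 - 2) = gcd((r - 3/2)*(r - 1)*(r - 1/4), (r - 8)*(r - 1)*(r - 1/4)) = r^2 - 5*r/4 + 1/4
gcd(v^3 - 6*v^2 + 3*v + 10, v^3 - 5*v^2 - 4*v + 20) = v^2 - 7*v + 10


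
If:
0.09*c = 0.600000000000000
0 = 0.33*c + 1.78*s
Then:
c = 6.67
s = -1.24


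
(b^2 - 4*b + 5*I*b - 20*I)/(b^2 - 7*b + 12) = (b + 5*I)/(b - 3)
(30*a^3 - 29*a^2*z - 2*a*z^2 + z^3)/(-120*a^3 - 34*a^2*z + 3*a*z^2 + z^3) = (-a + z)/(4*a + z)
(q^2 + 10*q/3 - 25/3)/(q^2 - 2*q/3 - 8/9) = 3*(-3*q^2 - 10*q + 25)/(-9*q^2 + 6*q + 8)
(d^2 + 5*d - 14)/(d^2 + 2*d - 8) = (d + 7)/(d + 4)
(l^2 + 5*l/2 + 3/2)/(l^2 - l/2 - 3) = (l + 1)/(l - 2)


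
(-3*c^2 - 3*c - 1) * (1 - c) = 3*c^3 - 2*c - 1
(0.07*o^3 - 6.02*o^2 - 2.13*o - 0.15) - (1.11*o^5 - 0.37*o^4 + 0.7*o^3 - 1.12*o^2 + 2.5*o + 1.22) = -1.11*o^5 + 0.37*o^4 - 0.63*o^3 - 4.9*o^2 - 4.63*o - 1.37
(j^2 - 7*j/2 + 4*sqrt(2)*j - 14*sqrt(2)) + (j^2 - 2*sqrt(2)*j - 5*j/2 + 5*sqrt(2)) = 2*j^2 - 6*j + 2*sqrt(2)*j - 9*sqrt(2)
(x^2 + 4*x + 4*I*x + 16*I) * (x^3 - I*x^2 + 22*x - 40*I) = x^5 + 4*x^4 + 3*I*x^4 + 26*x^3 + 12*I*x^3 + 104*x^2 + 48*I*x^2 + 160*x + 192*I*x + 640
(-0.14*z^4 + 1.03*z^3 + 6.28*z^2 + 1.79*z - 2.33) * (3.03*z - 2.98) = -0.4242*z^5 + 3.5381*z^4 + 15.959*z^3 - 13.2907*z^2 - 12.3941*z + 6.9434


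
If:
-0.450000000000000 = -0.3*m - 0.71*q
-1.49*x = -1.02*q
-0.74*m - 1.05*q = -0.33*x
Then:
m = -1.33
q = 1.20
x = 0.82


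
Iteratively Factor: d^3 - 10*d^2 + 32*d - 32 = (d - 4)*(d^2 - 6*d + 8) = (d - 4)^2*(d - 2)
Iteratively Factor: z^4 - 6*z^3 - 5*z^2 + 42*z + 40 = (z + 2)*(z^3 - 8*z^2 + 11*z + 20) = (z - 4)*(z + 2)*(z^2 - 4*z - 5) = (z - 5)*(z - 4)*(z + 2)*(z + 1)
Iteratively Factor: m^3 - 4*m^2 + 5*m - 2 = (m - 1)*(m^2 - 3*m + 2) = (m - 1)^2*(m - 2)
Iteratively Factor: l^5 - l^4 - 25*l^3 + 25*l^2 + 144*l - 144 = (l - 3)*(l^4 + 2*l^3 - 19*l^2 - 32*l + 48) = (l - 3)*(l + 3)*(l^3 - l^2 - 16*l + 16) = (l - 4)*(l - 3)*(l + 3)*(l^2 + 3*l - 4) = (l - 4)*(l - 3)*(l + 3)*(l + 4)*(l - 1)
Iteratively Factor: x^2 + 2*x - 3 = (x - 1)*(x + 3)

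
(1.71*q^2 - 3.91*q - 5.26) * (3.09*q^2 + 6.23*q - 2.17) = 5.2839*q^4 - 1.4286*q^3 - 44.3234*q^2 - 24.2851*q + 11.4142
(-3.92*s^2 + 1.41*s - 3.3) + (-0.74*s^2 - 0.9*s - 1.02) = -4.66*s^2 + 0.51*s - 4.32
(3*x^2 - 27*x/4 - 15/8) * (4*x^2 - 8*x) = 12*x^4 - 51*x^3 + 93*x^2/2 + 15*x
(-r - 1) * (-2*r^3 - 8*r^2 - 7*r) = 2*r^4 + 10*r^3 + 15*r^2 + 7*r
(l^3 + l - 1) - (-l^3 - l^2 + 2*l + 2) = 2*l^3 + l^2 - l - 3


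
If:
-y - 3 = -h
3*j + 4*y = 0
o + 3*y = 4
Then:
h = y + 3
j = -4*y/3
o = 4 - 3*y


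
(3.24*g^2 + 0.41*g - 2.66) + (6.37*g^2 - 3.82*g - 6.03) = 9.61*g^2 - 3.41*g - 8.69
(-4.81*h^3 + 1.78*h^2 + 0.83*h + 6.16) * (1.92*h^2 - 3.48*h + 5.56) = -9.2352*h^5 + 20.1564*h^4 - 31.3444*h^3 + 18.8356*h^2 - 16.822*h + 34.2496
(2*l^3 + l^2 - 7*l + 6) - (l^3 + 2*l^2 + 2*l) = l^3 - l^2 - 9*l + 6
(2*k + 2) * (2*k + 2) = 4*k^2 + 8*k + 4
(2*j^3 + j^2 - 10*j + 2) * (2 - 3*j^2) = -6*j^5 - 3*j^4 + 34*j^3 - 4*j^2 - 20*j + 4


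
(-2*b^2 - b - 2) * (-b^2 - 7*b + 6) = 2*b^4 + 15*b^3 - 3*b^2 + 8*b - 12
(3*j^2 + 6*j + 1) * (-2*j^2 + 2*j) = -6*j^4 - 6*j^3 + 10*j^2 + 2*j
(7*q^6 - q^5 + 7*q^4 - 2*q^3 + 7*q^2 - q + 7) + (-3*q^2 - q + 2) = 7*q^6 - q^5 + 7*q^4 - 2*q^3 + 4*q^2 - 2*q + 9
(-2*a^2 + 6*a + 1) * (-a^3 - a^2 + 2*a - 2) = 2*a^5 - 4*a^4 - 11*a^3 + 15*a^2 - 10*a - 2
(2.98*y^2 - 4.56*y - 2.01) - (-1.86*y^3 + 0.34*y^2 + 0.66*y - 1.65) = 1.86*y^3 + 2.64*y^2 - 5.22*y - 0.36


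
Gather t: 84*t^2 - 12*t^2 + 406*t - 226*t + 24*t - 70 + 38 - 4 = 72*t^2 + 204*t - 36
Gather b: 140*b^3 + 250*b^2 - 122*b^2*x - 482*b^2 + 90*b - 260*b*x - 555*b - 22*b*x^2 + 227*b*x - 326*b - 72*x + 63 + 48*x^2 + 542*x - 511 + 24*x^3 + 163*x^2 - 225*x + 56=140*b^3 + b^2*(-122*x - 232) + b*(-22*x^2 - 33*x - 791) + 24*x^3 + 211*x^2 + 245*x - 392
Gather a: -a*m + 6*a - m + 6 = a*(6 - m) - m + 6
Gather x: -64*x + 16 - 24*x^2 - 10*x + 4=-24*x^2 - 74*x + 20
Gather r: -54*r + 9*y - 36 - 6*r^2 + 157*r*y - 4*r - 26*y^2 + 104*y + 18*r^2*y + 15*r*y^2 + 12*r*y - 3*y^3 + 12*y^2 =r^2*(18*y - 6) + r*(15*y^2 + 169*y - 58) - 3*y^3 - 14*y^2 + 113*y - 36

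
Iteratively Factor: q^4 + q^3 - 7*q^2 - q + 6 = (q - 2)*(q^3 + 3*q^2 - q - 3) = (q - 2)*(q + 3)*(q^2 - 1) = (q - 2)*(q - 1)*(q + 3)*(q + 1)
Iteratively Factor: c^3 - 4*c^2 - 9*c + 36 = (c + 3)*(c^2 - 7*c + 12) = (c - 4)*(c + 3)*(c - 3)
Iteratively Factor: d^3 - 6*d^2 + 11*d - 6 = (d - 3)*(d^2 - 3*d + 2) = (d - 3)*(d - 2)*(d - 1)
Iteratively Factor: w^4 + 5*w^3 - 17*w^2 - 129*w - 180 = (w + 3)*(w^3 + 2*w^2 - 23*w - 60) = (w + 3)^2*(w^2 - w - 20) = (w + 3)^2*(w + 4)*(w - 5)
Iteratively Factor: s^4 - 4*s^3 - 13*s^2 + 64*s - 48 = (s - 3)*(s^3 - s^2 - 16*s + 16) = (s - 3)*(s - 1)*(s^2 - 16) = (s - 3)*(s - 1)*(s + 4)*(s - 4)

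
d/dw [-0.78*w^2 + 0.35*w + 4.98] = 0.35 - 1.56*w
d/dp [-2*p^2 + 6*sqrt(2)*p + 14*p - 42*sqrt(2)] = -4*p + 6*sqrt(2) + 14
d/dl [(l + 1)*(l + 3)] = 2*l + 4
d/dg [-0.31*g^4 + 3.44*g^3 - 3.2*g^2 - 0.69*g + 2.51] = -1.24*g^3 + 10.32*g^2 - 6.4*g - 0.69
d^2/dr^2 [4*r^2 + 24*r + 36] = 8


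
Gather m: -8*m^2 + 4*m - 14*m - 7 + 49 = -8*m^2 - 10*m + 42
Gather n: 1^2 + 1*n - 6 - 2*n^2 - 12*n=-2*n^2 - 11*n - 5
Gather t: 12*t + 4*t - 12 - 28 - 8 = 16*t - 48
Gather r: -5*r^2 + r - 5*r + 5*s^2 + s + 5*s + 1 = -5*r^2 - 4*r + 5*s^2 + 6*s + 1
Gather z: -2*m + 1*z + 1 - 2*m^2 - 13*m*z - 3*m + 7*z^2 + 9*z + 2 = -2*m^2 - 5*m + 7*z^2 + z*(10 - 13*m) + 3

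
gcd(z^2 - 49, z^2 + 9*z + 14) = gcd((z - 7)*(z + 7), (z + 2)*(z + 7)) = z + 7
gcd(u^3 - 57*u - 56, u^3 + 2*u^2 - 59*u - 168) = u^2 - u - 56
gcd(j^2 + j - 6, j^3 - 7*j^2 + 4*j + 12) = j - 2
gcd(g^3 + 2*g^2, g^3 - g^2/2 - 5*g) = g^2 + 2*g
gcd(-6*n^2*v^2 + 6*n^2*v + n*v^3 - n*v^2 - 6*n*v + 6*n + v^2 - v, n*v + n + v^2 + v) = 1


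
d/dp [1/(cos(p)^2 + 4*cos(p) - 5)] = 2*(cos(p) + 2)*sin(p)/(cos(p)^2 + 4*cos(p) - 5)^2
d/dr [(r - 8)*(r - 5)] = 2*r - 13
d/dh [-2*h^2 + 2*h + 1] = 2 - 4*h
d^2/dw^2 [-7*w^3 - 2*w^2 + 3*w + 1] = -42*w - 4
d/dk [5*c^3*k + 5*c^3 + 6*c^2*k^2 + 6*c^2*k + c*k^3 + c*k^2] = c*(5*c^2 + 12*c*k + 6*c + 3*k^2 + 2*k)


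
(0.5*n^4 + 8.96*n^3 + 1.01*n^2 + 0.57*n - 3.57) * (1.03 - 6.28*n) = -3.14*n^5 - 55.7538*n^4 + 2.886*n^3 - 2.5393*n^2 + 23.0067*n - 3.6771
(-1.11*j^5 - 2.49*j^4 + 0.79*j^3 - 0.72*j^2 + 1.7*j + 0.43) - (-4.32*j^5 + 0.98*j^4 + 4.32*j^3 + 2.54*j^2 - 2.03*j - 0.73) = 3.21*j^5 - 3.47*j^4 - 3.53*j^3 - 3.26*j^2 + 3.73*j + 1.16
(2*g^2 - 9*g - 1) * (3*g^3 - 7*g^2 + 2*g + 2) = 6*g^5 - 41*g^4 + 64*g^3 - 7*g^2 - 20*g - 2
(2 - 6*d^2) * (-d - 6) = 6*d^3 + 36*d^2 - 2*d - 12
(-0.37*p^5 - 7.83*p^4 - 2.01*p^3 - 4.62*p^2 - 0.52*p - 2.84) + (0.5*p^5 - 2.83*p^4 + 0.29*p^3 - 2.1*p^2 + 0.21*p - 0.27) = 0.13*p^5 - 10.66*p^4 - 1.72*p^3 - 6.72*p^2 - 0.31*p - 3.11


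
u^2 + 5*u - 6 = (u - 1)*(u + 6)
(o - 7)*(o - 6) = o^2 - 13*o + 42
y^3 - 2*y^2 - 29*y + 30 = (y - 6)*(y - 1)*(y + 5)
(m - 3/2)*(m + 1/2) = m^2 - m - 3/4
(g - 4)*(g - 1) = g^2 - 5*g + 4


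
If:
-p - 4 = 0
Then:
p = -4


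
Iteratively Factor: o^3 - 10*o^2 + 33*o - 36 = (o - 3)*(o^2 - 7*o + 12) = (o - 4)*(o - 3)*(o - 3)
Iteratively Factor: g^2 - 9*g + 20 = (g - 5)*(g - 4)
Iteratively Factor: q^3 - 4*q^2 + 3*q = (q)*(q^2 - 4*q + 3) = q*(q - 3)*(q - 1)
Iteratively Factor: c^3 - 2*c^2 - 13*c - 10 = (c + 1)*(c^2 - 3*c - 10) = (c + 1)*(c + 2)*(c - 5)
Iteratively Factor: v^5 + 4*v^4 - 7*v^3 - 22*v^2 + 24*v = (v + 3)*(v^4 + v^3 - 10*v^2 + 8*v) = (v - 1)*(v + 3)*(v^3 + 2*v^2 - 8*v) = v*(v - 1)*(v + 3)*(v^2 + 2*v - 8) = v*(v - 1)*(v + 3)*(v + 4)*(v - 2)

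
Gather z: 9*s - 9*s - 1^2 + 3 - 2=0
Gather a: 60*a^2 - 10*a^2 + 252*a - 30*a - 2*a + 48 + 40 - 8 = 50*a^2 + 220*a + 80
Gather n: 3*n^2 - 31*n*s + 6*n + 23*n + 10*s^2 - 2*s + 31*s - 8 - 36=3*n^2 + n*(29 - 31*s) + 10*s^2 + 29*s - 44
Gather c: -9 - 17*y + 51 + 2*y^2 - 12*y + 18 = 2*y^2 - 29*y + 60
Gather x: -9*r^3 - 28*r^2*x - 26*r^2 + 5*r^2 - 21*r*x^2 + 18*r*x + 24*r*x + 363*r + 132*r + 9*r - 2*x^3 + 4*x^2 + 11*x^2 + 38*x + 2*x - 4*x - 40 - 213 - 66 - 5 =-9*r^3 - 21*r^2 + 504*r - 2*x^3 + x^2*(15 - 21*r) + x*(-28*r^2 + 42*r + 36) - 324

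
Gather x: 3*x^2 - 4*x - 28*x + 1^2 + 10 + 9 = 3*x^2 - 32*x + 20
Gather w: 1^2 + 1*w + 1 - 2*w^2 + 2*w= -2*w^2 + 3*w + 2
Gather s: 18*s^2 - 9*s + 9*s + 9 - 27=18*s^2 - 18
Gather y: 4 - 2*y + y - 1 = 3 - y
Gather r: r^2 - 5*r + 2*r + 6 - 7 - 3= r^2 - 3*r - 4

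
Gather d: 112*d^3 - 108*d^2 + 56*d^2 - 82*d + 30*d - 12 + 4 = 112*d^3 - 52*d^2 - 52*d - 8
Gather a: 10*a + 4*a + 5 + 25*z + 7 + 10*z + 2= 14*a + 35*z + 14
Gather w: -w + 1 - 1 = -w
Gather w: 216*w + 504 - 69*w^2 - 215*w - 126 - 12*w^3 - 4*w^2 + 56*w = -12*w^3 - 73*w^2 + 57*w + 378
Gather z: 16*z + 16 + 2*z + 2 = 18*z + 18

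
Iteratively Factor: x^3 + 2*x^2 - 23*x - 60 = (x + 4)*(x^2 - 2*x - 15) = (x - 5)*(x + 4)*(x + 3)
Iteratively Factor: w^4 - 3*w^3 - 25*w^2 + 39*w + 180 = (w - 5)*(w^3 + 2*w^2 - 15*w - 36) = (w - 5)*(w + 3)*(w^2 - w - 12) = (w - 5)*(w + 3)^2*(w - 4)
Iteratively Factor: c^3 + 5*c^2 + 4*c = (c)*(c^2 + 5*c + 4) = c*(c + 4)*(c + 1)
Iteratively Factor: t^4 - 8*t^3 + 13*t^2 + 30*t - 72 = (t - 3)*(t^3 - 5*t^2 - 2*t + 24) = (t - 4)*(t - 3)*(t^2 - t - 6) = (t - 4)*(t - 3)^2*(t + 2)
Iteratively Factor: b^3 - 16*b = (b + 4)*(b^2 - 4*b) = (b - 4)*(b + 4)*(b)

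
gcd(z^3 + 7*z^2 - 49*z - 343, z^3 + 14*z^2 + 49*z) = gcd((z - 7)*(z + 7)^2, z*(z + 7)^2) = z^2 + 14*z + 49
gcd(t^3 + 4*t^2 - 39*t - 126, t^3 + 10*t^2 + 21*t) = t^2 + 10*t + 21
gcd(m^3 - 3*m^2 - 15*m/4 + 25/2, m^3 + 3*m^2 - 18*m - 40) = m + 2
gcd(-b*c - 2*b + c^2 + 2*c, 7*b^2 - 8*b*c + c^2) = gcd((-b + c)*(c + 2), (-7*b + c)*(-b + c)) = b - c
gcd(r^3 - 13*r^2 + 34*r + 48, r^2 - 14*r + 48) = r^2 - 14*r + 48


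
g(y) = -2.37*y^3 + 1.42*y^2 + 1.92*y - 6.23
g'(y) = -7.11*y^2 + 2.84*y + 1.92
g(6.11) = -482.08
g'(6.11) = -246.16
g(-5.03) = 321.65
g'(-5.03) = -192.25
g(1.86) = -13.00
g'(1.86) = -17.40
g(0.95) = -5.16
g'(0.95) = -1.80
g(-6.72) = 764.20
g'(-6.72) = -338.24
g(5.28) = -305.36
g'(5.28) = -181.30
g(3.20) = -63.21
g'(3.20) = -61.80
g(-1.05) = -3.94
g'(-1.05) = -8.90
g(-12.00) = 4270.57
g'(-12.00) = -1056.00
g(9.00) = -1601.66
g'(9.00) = -548.43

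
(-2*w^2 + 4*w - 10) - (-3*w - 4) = -2*w^2 + 7*w - 6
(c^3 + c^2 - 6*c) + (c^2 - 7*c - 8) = c^3 + 2*c^2 - 13*c - 8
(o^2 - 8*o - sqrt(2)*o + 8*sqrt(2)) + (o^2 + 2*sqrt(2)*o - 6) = 2*o^2 - 8*o + sqrt(2)*o - 6 + 8*sqrt(2)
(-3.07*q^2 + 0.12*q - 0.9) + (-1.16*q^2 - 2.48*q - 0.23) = -4.23*q^2 - 2.36*q - 1.13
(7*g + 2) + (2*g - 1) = 9*g + 1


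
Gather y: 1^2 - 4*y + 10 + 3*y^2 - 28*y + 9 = 3*y^2 - 32*y + 20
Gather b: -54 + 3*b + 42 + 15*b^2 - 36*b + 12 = 15*b^2 - 33*b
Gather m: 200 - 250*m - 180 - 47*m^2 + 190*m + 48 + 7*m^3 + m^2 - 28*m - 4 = 7*m^3 - 46*m^2 - 88*m + 64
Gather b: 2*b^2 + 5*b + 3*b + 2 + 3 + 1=2*b^2 + 8*b + 6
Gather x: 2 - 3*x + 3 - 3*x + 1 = 6 - 6*x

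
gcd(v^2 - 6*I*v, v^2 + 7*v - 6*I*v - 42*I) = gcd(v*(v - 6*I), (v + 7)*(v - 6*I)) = v - 6*I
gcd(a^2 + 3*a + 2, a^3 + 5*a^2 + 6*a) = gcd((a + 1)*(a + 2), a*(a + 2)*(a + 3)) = a + 2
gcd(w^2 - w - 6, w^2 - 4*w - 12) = w + 2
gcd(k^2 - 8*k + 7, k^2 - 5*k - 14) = k - 7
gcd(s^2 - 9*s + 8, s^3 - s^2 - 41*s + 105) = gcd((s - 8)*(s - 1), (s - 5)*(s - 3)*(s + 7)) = 1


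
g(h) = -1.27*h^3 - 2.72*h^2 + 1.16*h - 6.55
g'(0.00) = 1.16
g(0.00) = -6.55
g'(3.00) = -49.45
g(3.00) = -61.84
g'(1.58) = -16.95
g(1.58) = -16.52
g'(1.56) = -16.60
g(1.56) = -16.18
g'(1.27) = -11.89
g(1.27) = -12.07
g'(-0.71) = 3.10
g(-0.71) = -8.29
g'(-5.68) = -90.86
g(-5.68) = 131.84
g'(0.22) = -0.22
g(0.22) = -6.44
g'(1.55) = -16.43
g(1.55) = -16.02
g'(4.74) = -110.23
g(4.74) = -197.41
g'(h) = -3.81*h^2 - 5.44*h + 1.16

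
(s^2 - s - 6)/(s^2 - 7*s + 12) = (s + 2)/(s - 4)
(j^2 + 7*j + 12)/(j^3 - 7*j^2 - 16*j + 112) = (j + 3)/(j^2 - 11*j + 28)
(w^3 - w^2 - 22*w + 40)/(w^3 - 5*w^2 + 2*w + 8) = (w + 5)/(w + 1)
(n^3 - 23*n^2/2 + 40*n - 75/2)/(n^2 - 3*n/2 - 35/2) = (2*n^2 - 13*n + 15)/(2*n + 7)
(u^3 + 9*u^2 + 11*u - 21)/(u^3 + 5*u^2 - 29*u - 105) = (u - 1)/(u - 5)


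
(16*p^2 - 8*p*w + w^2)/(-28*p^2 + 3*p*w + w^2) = (-4*p + w)/(7*p + w)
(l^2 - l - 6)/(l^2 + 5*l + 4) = (l^2 - l - 6)/(l^2 + 5*l + 4)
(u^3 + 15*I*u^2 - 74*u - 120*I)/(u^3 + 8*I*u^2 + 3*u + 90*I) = (u + 4*I)/(u - 3*I)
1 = 1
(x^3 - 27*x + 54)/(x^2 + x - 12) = (x^2 + 3*x - 18)/(x + 4)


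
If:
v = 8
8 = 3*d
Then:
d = 8/3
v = 8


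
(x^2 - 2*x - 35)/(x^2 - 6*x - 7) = (x + 5)/(x + 1)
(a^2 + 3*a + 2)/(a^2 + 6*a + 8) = (a + 1)/(a + 4)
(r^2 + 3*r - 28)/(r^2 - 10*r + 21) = (r^2 + 3*r - 28)/(r^2 - 10*r + 21)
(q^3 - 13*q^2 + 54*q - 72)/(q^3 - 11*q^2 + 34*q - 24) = (q - 3)/(q - 1)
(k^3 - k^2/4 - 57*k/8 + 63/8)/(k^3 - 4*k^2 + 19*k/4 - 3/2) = (4*k^2 + 5*k - 21)/(2*(2*k^2 - 5*k + 2))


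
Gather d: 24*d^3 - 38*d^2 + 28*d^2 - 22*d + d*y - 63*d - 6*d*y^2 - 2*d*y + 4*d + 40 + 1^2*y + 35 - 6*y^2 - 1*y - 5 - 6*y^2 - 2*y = 24*d^3 - 10*d^2 + d*(-6*y^2 - y - 81) - 12*y^2 - 2*y + 70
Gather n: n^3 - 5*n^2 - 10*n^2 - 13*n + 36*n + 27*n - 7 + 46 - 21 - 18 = n^3 - 15*n^2 + 50*n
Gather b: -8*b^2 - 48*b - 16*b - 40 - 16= -8*b^2 - 64*b - 56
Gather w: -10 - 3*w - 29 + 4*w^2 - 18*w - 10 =4*w^2 - 21*w - 49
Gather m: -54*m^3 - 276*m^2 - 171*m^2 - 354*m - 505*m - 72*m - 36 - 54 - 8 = -54*m^3 - 447*m^2 - 931*m - 98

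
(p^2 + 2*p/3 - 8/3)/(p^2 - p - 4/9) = 3*(p + 2)/(3*p + 1)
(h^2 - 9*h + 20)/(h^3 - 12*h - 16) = (h - 5)/(h^2 + 4*h + 4)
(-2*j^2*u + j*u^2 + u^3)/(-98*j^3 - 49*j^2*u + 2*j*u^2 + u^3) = u*(-j + u)/(-49*j^2 + u^2)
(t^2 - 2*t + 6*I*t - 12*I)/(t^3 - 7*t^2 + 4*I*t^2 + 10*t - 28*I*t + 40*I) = (t + 6*I)/(t^2 + t*(-5 + 4*I) - 20*I)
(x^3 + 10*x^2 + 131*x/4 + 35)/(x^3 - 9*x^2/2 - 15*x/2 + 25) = (x^2 + 15*x/2 + 14)/(x^2 - 7*x + 10)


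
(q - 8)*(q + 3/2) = q^2 - 13*q/2 - 12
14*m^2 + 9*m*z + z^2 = (2*m + z)*(7*m + z)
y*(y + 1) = y^2 + y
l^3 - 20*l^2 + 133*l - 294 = (l - 7)^2*(l - 6)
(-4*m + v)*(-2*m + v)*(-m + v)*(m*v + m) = -8*m^4*v - 8*m^4 + 14*m^3*v^2 + 14*m^3*v - 7*m^2*v^3 - 7*m^2*v^2 + m*v^4 + m*v^3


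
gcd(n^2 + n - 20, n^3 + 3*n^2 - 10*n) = n + 5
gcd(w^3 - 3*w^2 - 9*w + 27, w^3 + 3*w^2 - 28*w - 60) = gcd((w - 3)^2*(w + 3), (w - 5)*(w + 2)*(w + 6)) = 1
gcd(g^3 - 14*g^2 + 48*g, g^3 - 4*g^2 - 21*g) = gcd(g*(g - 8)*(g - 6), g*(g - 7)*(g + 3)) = g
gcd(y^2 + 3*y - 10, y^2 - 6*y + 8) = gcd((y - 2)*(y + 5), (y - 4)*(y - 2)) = y - 2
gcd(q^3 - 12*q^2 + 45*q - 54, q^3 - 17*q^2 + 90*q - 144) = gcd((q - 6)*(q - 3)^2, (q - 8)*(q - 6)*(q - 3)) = q^2 - 9*q + 18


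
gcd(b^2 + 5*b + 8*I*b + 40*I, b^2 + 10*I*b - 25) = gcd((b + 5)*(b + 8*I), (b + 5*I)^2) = 1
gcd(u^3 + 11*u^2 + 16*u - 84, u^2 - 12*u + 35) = 1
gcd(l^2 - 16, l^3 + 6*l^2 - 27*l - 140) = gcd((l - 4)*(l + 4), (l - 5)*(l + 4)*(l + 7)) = l + 4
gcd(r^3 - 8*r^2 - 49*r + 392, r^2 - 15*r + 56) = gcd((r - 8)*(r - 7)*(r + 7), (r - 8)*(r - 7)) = r^2 - 15*r + 56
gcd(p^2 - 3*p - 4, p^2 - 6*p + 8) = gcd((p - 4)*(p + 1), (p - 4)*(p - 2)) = p - 4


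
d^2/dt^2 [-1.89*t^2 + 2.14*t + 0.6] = -3.78000000000000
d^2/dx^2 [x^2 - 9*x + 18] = 2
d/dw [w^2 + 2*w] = 2*w + 2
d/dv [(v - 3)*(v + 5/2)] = 2*v - 1/2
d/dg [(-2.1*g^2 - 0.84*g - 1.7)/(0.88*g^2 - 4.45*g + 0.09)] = (10.0842*g^2 + 2.614*g - 7.6406)/(0.7744*g^4 - 7.832*g^3 + 19.9609*g^2 - 0.801*g + 0.0081)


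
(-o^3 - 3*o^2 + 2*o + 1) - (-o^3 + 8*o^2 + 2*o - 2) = 3 - 11*o^2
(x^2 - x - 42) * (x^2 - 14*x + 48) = x^4 - 15*x^3 + 20*x^2 + 540*x - 2016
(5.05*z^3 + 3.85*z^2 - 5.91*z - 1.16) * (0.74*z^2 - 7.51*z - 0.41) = 3.737*z^5 - 35.0765*z^4 - 35.3574*z^3 + 41.9472*z^2 + 11.1347*z + 0.4756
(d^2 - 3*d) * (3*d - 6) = 3*d^3 - 15*d^2 + 18*d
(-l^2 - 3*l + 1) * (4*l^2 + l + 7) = -4*l^4 - 13*l^3 - 6*l^2 - 20*l + 7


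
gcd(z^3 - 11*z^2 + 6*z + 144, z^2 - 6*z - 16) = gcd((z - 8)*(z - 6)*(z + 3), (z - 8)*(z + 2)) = z - 8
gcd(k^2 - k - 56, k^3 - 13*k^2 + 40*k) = k - 8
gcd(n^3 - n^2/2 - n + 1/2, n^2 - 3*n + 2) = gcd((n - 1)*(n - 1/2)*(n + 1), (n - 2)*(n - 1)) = n - 1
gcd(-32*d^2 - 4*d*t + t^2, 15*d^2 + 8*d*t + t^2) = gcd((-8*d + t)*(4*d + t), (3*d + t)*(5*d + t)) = 1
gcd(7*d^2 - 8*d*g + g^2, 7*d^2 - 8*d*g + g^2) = 7*d^2 - 8*d*g + g^2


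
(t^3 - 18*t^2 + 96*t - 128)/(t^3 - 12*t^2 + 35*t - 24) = (t^2 - 10*t + 16)/(t^2 - 4*t + 3)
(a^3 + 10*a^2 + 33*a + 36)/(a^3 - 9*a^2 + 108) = (a^2 + 7*a + 12)/(a^2 - 12*a + 36)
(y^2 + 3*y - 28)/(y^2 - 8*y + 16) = (y + 7)/(y - 4)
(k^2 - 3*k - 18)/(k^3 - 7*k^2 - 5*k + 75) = (k - 6)/(k^2 - 10*k + 25)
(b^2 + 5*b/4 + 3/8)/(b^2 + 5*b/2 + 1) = (b + 3/4)/(b + 2)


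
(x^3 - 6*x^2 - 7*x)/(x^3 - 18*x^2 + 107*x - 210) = x*(x + 1)/(x^2 - 11*x + 30)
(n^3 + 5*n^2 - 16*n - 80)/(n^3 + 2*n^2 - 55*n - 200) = (n^2 - 16)/(n^2 - 3*n - 40)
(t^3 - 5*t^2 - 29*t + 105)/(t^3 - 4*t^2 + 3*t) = (t^2 - 2*t - 35)/(t*(t - 1))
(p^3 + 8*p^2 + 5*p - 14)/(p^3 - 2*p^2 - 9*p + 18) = (p^3 + 8*p^2 + 5*p - 14)/(p^3 - 2*p^2 - 9*p + 18)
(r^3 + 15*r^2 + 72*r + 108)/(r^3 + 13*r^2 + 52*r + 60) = (r^2 + 9*r + 18)/(r^2 + 7*r + 10)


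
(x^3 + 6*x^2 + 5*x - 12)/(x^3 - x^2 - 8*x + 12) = (x^2 + 3*x - 4)/(x^2 - 4*x + 4)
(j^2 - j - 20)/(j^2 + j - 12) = (j - 5)/(j - 3)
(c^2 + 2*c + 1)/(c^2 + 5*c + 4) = (c + 1)/(c + 4)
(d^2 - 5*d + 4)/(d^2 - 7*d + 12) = (d - 1)/(d - 3)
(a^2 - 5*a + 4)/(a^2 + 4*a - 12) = (a^2 - 5*a + 4)/(a^2 + 4*a - 12)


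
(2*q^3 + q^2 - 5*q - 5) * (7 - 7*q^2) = -14*q^5 - 7*q^4 + 49*q^3 + 42*q^2 - 35*q - 35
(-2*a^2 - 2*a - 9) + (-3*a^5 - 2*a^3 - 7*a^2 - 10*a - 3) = -3*a^5 - 2*a^3 - 9*a^2 - 12*a - 12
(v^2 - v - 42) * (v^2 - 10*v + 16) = v^4 - 11*v^3 - 16*v^2 + 404*v - 672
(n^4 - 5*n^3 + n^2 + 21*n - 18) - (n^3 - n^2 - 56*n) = n^4 - 6*n^3 + 2*n^2 + 77*n - 18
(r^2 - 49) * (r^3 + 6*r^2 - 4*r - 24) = r^5 + 6*r^4 - 53*r^3 - 318*r^2 + 196*r + 1176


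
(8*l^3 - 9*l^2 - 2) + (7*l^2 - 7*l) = 8*l^3 - 2*l^2 - 7*l - 2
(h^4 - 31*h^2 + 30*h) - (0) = h^4 - 31*h^2 + 30*h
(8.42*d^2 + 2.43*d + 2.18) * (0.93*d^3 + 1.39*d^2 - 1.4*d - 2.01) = 7.8306*d^5 + 13.9637*d^4 - 6.3829*d^3 - 17.296*d^2 - 7.9363*d - 4.3818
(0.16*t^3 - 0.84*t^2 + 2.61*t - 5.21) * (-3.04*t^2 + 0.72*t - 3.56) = -0.4864*t^5 + 2.6688*t^4 - 9.1088*t^3 + 20.708*t^2 - 13.0428*t + 18.5476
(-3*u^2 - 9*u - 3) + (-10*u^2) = -13*u^2 - 9*u - 3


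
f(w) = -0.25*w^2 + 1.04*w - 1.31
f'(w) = 1.04 - 0.5*w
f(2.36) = -0.25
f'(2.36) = -0.14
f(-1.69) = -3.78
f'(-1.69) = 1.88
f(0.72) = -0.69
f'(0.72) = 0.68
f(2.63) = -0.30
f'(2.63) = -0.28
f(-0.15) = -1.47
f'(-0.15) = 1.12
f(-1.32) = -3.12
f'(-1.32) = 1.70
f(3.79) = -0.96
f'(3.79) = -0.86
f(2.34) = -0.25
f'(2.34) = -0.13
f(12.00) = -24.83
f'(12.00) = -4.96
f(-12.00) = -49.79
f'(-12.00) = 7.04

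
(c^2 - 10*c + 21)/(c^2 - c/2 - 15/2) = 2*(c - 7)/(2*c + 5)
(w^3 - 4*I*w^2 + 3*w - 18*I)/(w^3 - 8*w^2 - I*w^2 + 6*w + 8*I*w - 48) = (w - 3*I)/(w - 8)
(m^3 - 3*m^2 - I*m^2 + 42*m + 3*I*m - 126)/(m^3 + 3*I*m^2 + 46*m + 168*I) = (m - 3)/(m + 4*I)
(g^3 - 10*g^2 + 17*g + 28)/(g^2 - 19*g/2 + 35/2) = 2*(g^2 - 3*g - 4)/(2*g - 5)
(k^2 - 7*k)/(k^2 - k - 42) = k/(k + 6)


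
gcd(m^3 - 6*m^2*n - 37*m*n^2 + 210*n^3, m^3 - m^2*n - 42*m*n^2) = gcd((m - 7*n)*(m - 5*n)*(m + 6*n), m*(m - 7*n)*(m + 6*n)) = m^2 - m*n - 42*n^2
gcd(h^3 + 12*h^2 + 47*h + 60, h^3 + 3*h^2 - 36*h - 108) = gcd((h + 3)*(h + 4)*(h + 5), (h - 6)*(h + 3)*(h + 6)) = h + 3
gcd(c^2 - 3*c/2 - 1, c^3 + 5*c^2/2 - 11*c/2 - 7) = c - 2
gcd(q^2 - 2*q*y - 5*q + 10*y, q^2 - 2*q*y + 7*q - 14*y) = -q + 2*y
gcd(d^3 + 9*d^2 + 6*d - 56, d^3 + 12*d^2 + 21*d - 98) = d^2 + 5*d - 14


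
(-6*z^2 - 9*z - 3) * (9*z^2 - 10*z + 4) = -54*z^4 - 21*z^3 + 39*z^2 - 6*z - 12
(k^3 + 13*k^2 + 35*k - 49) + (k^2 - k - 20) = k^3 + 14*k^2 + 34*k - 69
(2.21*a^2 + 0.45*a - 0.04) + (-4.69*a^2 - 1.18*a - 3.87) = -2.48*a^2 - 0.73*a - 3.91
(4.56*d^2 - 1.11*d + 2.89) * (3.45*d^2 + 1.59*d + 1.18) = 15.732*d^4 + 3.4209*d^3 + 13.5864*d^2 + 3.2853*d + 3.4102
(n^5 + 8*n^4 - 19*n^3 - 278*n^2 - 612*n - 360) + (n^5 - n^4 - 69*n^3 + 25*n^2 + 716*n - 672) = 2*n^5 + 7*n^4 - 88*n^3 - 253*n^2 + 104*n - 1032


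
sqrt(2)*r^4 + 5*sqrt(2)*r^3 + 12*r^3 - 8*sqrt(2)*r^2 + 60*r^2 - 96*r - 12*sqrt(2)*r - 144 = (r - 2)*(r + 6)*(r + 6*sqrt(2))*(sqrt(2)*r + sqrt(2))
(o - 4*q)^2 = o^2 - 8*o*q + 16*q^2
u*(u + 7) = u^2 + 7*u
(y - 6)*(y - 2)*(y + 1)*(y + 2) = y^4 - 5*y^3 - 10*y^2 + 20*y + 24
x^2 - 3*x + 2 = (x - 2)*(x - 1)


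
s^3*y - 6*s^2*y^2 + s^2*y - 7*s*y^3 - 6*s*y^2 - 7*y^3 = (s - 7*y)*(s + y)*(s*y + y)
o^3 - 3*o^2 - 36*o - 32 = (o - 8)*(o + 1)*(o + 4)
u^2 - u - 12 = (u - 4)*(u + 3)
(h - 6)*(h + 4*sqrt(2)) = h^2 - 6*h + 4*sqrt(2)*h - 24*sqrt(2)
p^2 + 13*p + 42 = (p + 6)*(p + 7)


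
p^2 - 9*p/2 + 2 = (p - 4)*(p - 1/2)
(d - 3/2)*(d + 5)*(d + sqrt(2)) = d^3 + sqrt(2)*d^2 + 7*d^2/2 - 15*d/2 + 7*sqrt(2)*d/2 - 15*sqrt(2)/2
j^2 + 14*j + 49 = (j + 7)^2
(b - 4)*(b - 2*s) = b^2 - 2*b*s - 4*b + 8*s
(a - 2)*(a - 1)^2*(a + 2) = a^4 - 2*a^3 - 3*a^2 + 8*a - 4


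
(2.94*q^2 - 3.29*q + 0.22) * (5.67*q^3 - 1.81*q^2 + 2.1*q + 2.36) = 16.6698*q^5 - 23.9757*q^4 + 13.3763*q^3 - 0.368800000000001*q^2 - 7.3024*q + 0.5192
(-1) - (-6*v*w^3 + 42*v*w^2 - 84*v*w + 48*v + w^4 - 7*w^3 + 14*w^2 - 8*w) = 6*v*w^3 - 42*v*w^2 + 84*v*w - 48*v - w^4 + 7*w^3 - 14*w^2 + 8*w - 1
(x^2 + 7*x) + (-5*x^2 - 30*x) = -4*x^2 - 23*x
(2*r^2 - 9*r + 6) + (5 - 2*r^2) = 11 - 9*r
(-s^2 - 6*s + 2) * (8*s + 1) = -8*s^3 - 49*s^2 + 10*s + 2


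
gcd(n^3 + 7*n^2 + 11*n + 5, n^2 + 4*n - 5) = n + 5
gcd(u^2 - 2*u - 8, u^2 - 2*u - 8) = u^2 - 2*u - 8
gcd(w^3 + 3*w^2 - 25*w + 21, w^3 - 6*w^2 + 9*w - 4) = w - 1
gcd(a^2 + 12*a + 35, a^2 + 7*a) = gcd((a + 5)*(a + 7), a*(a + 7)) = a + 7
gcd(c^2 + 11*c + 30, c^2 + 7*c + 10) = c + 5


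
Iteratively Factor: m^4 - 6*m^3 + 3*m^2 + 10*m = (m - 5)*(m^3 - m^2 - 2*m) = m*(m - 5)*(m^2 - m - 2) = m*(m - 5)*(m + 1)*(m - 2)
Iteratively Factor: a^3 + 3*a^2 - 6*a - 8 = (a + 4)*(a^2 - a - 2) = (a + 1)*(a + 4)*(a - 2)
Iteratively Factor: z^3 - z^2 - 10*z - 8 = (z + 2)*(z^2 - 3*z - 4) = (z - 4)*(z + 2)*(z + 1)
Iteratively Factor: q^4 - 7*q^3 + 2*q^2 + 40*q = (q)*(q^3 - 7*q^2 + 2*q + 40) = q*(q - 4)*(q^2 - 3*q - 10) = q*(q - 4)*(q + 2)*(q - 5)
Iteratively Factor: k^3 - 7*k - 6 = (k + 2)*(k^2 - 2*k - 3) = (k - 3)*(k + 2)*(k + 1)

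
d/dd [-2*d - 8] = -2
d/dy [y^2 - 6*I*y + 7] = 2*y - 6*I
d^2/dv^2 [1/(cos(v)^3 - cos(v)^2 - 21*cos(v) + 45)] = (-9*sin(v)^4 + 145*sin(v)^2 - 325*cos(v)/4 - 43*cos(3*v)/4 - 28)/((cos(v) - 3)^4*(cos(v) + 5)^3)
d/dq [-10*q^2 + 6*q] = 6 - 20*q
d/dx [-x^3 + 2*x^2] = x*(4 - 3*x)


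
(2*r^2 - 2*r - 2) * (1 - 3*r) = -6*r^3 + 8*r^2 + 4*r - 2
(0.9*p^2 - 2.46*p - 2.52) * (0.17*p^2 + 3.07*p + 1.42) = 0.153*p^4 + 2.3448*p^3 - 6.7026*p^2 - 11.2296*p - 3.5784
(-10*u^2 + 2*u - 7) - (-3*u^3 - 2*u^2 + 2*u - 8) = 3*u^3 - 8*u^2 + 1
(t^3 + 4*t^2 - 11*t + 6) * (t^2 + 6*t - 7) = t^5 + 10*t^4 + 6*t^3 - 88*t^2 + 113*t - 42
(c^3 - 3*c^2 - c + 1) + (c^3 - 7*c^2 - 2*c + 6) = 2*c^3 - 10*c^2 - 3*c + 7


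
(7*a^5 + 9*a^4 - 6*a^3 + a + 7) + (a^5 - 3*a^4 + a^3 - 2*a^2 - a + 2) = 8*a^5 + 6*a^4 - 5*a^3 - 2*a^2 + 9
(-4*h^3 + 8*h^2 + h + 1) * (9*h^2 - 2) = -36*h^5 + 72*h^4 + 17*h^3 - 7*h^2 - 2*h - 2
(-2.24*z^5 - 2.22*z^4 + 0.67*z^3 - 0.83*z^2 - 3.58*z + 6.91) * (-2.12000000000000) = 4.7488*z^5 + 4.7064*z^4 - 1.4204*z^3 + 1.7596*z^2 + 7.5896*z - 14.6492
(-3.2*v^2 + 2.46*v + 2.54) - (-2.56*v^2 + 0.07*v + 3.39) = -0.64*v^2 + 2.39*v - 0.85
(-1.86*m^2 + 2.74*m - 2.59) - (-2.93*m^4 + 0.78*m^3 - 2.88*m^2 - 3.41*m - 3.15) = 2.93*m^4 - 0.78*m^3 + 1.02*m^2 + 6.15*m + 0.56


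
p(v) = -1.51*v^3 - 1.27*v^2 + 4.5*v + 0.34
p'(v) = -4.53*v^2 - 2.54*v + 4.5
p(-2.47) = 4.23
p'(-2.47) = -16.86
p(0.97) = 2.13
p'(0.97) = -2.23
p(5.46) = -258.74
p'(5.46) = -144.41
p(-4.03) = 60.41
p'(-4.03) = -58.84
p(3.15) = -45.28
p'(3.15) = -48.45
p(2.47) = -19.05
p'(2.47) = -29.41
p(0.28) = 1.47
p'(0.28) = 3.43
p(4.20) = -115.04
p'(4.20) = -86.08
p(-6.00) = 253.78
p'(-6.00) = -143.34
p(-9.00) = 957.76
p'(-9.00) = -339.57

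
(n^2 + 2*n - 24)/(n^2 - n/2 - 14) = 2*(n + 6)/(2*n + 7)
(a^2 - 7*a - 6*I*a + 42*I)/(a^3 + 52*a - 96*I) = (a - 7)/(a^2 + 6*I*a + 16)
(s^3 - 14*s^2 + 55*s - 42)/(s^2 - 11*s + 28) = (s^2 - 7*s + 6)/(s - 4)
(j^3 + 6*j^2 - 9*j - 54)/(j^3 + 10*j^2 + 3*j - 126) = (j + 3)/(j + 7)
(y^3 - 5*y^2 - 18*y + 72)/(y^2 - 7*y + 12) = (y^2 - 2*y - 24)/(y - 4)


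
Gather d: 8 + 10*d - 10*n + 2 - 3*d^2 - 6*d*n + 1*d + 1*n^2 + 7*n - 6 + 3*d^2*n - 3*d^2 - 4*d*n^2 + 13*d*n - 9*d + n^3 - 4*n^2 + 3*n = d^2*(3*n - 6) + d*(-4*n^2 + 7*n + 2) + n^3 - 3*n^2 + 4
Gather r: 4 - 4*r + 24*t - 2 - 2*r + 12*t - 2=-6*r + 36*t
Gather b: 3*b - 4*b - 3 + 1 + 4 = 2 - b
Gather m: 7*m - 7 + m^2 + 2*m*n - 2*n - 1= m^2 + m*(2*n + 7) - 2*n - 8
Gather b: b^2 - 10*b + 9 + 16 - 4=b^2 - 10*b + 21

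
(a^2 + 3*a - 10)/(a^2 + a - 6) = (a + 5)/(a + 3)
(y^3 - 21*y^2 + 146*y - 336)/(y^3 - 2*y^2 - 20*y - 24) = (y^2 - 15*y + 56)/(y^2 + 4*y + 4)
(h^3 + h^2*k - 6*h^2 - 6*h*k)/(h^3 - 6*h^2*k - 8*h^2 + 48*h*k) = (h^2 + h*k - 6*h - 6*k)/(h^2 - 6*h*k - 8*h + 48*k)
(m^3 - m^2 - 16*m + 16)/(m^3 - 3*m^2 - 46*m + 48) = (m^2 - 16)/(m^2 - 2*m - 48)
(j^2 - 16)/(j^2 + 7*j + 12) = (j - 4)/(j + 3)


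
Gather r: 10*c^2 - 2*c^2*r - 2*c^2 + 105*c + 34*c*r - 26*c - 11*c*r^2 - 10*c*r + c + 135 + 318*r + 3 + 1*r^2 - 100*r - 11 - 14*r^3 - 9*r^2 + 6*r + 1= 8*c^2 + 80*c - 14*r^3 + r^2*(-11*c - 8) + r*(-2*c^2 + 24*c + 224) + 128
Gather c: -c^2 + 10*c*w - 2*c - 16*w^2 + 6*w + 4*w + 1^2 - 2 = -c^2 + c*(10*w - 2) - 16*w^2 + 10*w - 1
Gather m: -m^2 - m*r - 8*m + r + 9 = -m^2 + m*(-r - 8) + r + 9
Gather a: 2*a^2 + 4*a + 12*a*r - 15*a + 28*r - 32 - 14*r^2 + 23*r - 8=2*a^2 + a*(12*r - 11) - 14*r^2 + 51*r - 40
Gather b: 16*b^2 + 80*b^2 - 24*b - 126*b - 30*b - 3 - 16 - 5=96*b^2 - 180*b - 24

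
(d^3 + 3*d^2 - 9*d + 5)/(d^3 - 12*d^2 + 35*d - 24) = (d^2 + 4*d - 5)/(d^2 - 11*d + 24)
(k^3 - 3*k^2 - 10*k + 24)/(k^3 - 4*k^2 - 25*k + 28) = (k^3 - 3*k^2 - 10*k + 24)/(k^3 - 4*k^2 - 25*k + 28)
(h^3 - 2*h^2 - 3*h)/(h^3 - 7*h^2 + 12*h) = (h + 1)/(h - 4)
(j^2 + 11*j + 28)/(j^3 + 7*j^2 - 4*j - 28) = (j + 4)/(j^2 - 4)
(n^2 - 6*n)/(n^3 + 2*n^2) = (n - 6)/(n*(n + 2))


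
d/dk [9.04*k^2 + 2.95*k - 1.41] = 18.08*k + 2.95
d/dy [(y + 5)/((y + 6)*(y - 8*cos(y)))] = (-(y + 5)*(y + 6)*(8*sin(y) + 1) - (y + 5)*(y - 8*cos(y)) + (y + 6)*(y - 8*cos(y)))/((y + 6)^2*(y - 8*cos(y))^2)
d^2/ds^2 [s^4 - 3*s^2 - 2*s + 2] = 12*s^2 - 6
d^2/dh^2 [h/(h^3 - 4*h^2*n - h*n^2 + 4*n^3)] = 2*(h*(-3*h^2 + 8*h*n + n^2)^2 + (-3*h^2 + 8*h*n - h*(3*h - 4*n) + n^2)*(h^3 - 4*h^2*n - h*n^2 + 4*n^3))/(h^3 - 4*h^2*n - h*n^2 + 4*n^3)^3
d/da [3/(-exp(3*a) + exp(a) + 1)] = (9*exp(2*a) - 3)*exp(a)/(-exp(3*a) + exp(a) + 1)^2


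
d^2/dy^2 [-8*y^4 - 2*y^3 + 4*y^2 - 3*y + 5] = -96*y^2 - 12*y + 8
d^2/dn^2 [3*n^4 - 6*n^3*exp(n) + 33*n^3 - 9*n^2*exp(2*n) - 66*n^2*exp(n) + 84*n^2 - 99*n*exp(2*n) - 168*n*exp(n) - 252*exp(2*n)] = -6*n^3*exp(n) - 36*n^2*exp(2*n) - 102*n^2*exp(n) + 36*n^2 - 468*n*exp(2*n) - 468*n*exp(n) + 198*n - 1422*exp(2*n) - 468*exp(n) + 168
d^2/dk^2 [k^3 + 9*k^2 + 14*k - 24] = 6*k + 18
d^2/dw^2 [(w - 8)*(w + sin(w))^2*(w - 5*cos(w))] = (16 - 2*w)*(w + sin(w))*(w - 5*cos(w))*sin(w) + (w + sin(w))^2*(5*w - 40)*cos(w) + (w + sin(w))^2*(10*sin(w) + 2) + 4*(w + sin(w))*(w - 5*cos(w))*(cos(w) + 1) + (w + sin(w))*(4*w - 32)*(5*sin(w) + 1)*(cos(w) + 1) + (w - 5*cos(w))*(2*w - 16)*(cos(w) + 1)^2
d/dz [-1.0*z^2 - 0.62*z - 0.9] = -2.0*z - 0.62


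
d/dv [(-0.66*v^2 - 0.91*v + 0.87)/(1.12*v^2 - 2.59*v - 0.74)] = (2.7286*v^2 - 0.972*v + 2.9267)/(1.2544*v^4 - 5.8016*v^3 + 5.0505*v^2 + 3.8332*v + 0.5476)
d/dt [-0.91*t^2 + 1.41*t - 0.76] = 1.41 - 1.82*t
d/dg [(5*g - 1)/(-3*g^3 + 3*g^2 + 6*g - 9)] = (-5*g^3 + 5*g^2 + 10*g - (5*g - 1)*(-3*g^2 + 2*g + 2) - 15)/(3*(g^3 - g^2 - 2*g + 3)^2)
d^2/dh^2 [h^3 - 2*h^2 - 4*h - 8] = 6*h - 4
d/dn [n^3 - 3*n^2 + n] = 3*n^2 - 6*n + 1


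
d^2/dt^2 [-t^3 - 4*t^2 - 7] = -6*t - 8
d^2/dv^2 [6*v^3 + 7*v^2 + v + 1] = 36*v + 14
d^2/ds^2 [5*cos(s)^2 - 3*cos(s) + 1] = 3*cos(s) - 10*cos(2*s)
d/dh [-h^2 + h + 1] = 1 - 2*h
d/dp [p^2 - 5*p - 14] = 2*p - 5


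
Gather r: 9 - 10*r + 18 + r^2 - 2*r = r^2 - 12*r + 27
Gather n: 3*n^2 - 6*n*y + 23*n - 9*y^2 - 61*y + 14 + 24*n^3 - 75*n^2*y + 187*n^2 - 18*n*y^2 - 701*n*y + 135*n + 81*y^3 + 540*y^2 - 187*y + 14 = 24*n^3 + n^2*(190 - 75*y) + n*(-18*y^2 - 707*y + 158) + 81*y^3 + 531*y^2 - 248*y + 28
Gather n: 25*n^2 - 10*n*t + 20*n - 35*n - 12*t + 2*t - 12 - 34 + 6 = 25*n^2 + n*(-10*t - 15) - 10*t - 40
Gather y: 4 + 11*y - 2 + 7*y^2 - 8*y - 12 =7*y^2 + 3*y - 10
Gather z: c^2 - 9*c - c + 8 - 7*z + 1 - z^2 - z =c^2 - 10*c - z^2 - 8*z + 9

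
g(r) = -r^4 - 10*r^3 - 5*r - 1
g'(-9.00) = 481.00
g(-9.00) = 773.00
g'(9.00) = -5351.00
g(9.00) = -13897.00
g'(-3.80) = -218.71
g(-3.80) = 358.21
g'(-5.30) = -252.19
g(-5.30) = 725.22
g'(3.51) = -547.58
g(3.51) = -602.77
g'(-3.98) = -228.03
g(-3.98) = 398.43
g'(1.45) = -80.27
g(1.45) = -43.16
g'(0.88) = -30.96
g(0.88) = -12.81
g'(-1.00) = -31.00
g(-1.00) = 13.00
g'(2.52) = -259.52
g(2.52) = -213.96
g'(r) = -4*r^3 - 30*r^2 - 5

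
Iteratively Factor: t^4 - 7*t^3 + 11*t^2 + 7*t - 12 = (t + 1)*(t^3 - 8*t^2 + 19*t - 12) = (t - 1)*(t + 1)*(t^2 - 7*t + 12) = (t - 3)*(t - 1)*(t + 1)*(t - 4)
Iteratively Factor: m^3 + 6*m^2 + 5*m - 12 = (m - 1)*(m^2 + 7*m + 12) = (m - 1)*(m + 3)*(m + 4)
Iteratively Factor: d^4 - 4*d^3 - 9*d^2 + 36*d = (d)*(d^3 - 4*d^2 - 9*d + 36) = d*(d - 3)*(d^2 - d - 12) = d*(d - 3)*(d + 3)*(d - 4)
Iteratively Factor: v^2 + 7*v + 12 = (v + 4)*(v + 3)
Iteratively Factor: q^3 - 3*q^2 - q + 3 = (q - 1)*(q^2 - 2*q - 3) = (q - 3)*(q - 1)*(q + 1)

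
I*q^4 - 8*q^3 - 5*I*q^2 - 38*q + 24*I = (q - I)*(q + 4*I)*(q + 6*I)*(I*q + 1)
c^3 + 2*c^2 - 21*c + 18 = (c - 3)*(c - 1)*(c + 6)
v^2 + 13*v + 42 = (v + 6)*(v + 7)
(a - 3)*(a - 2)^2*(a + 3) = a^4 - 4*a^3 - 5*a^2 + 36*a - 36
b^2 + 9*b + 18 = (b + 3)*(b + 6)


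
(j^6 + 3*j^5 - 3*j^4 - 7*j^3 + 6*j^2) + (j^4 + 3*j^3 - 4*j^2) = j^6 + 3*j^5 - 2*j^4 - 4*j^3 + 2*j^2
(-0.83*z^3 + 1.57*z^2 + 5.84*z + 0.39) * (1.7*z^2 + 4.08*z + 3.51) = -1.411*z^5 - 0.7174*z^4 + 13.4203*z^3 + 30.0009*z^2 + 22.0896*z + 1.3689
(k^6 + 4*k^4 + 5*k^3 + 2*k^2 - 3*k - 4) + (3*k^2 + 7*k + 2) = k^6 + 4*k^4 + 5*k^3 + 5*k^2 + 4*k - 2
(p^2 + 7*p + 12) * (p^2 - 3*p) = p^4 + 4*p^3 - 9*p^2 - 36*p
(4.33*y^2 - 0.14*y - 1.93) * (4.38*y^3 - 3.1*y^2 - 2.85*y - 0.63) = 18.9654*y^5 - 14.0362*y^4 - 20.3599*y^3 + 3.6541*y^2 + 5.5887*y + 1.2159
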